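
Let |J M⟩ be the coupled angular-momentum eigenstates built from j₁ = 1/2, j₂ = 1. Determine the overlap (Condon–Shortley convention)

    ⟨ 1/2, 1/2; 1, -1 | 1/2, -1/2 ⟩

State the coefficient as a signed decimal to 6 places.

+√(2/3) = +0.816497

√[2·1!0!1!/3! · 1!0!0!2!0!1!] = √(2/3)
  +(−1)^0/∏(0,1,0,0,0,1)! = 1  (running 1)
⟨..|..⟩ = √(2/3)·(1) = +0.816497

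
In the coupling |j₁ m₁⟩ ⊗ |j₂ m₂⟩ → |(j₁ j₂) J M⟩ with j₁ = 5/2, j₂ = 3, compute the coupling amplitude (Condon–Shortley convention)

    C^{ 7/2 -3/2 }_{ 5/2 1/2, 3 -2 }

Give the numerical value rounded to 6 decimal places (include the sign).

+√(2/21) = +0.308607

triangle: 2!·3!·4!/10! = 288/3628800
(j±m)!: 3!·2!·1!·5!·2!·5! = 345600
prefactor² = (2J+1)·Δ·N² = 1536/7
  k=0: +1/(0!·2!·2!·1!·1!·3!) = 1/24
  k=1: −1/(1!·1!·1!·0!·2!·4!) = -1/48
Σ = 1/48  ⇒  CG² = 1536/7·1/48² = 2/21
CG = +√(2/21) = +0.308607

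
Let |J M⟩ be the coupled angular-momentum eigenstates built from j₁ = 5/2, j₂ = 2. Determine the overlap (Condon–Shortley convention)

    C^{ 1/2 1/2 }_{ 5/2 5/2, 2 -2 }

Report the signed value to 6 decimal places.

+√(1/3) ≈ +0.577350

√[2·4!1!0!/6! · 5!0!0!4!1!0!] = √(192)
  +(−1)^0/∏(0,4,0,0,1,0)! = 1/24  (running 1/24)
⟨..|..⟩ = √(192)·(1/24) = +0.577350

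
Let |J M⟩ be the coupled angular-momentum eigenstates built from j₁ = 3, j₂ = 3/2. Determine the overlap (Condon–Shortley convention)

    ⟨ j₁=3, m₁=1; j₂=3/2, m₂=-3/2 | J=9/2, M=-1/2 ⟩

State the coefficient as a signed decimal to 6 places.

+√(5/42) ≈ +0.345033

j₁+j₂−J=0  J+j₁−j₂=6  J−j₁+j₂=3  j₁+j₂+J+1=10
(j₁±m₁, j₂±m₂, J±M) = (4,2,0,3,4,5)
P² = 69120/7
sum k=0..0:
  [0] +1/288 = 1/288
S = 1/288
C² = P²·S² = 5/42 ; C = +0.345033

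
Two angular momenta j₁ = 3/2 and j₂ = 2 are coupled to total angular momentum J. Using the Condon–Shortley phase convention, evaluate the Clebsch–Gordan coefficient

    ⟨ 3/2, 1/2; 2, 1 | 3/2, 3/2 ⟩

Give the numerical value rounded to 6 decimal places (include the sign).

j₁+j₂−J=2  J+j₁−j₂=1  J−j₁+j₂=2  j₁+j₂+J+1=6
(j₁±m₁, j₂±m₂, J±M) = (2,1,3,1,3,0)
P² = 8/5
sum k=1..1:
  [1] −1/2 = -1/2
S = -1/2
C² = P²·S² = 2/5 ; C = -0.632456

−√(2/5) ≈ -0.632456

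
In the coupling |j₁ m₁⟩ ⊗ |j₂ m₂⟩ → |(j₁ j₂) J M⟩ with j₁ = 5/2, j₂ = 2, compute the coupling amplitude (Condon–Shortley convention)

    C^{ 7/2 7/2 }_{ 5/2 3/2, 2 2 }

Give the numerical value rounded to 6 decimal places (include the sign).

triangle: 1!·4!·3!/9! = 144/362880
(j±m)!: 4!·1!·4!·0!·7!·0! = 2903040
prefactor² = (2J+1)·Δ·N² = 9216
  k=1: −1/(1!·0!·0!·3!·4!·0!) = -1/144
Σ = -1/144  ⇒  CG² = 9216·(-1/144)² = 4/9
CG = −√(4/9) = -0.666667

-0.666667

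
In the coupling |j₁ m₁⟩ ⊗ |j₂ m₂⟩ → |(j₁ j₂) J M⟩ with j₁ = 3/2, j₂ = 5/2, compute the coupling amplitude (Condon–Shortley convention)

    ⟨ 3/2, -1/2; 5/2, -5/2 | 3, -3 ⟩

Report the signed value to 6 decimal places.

triangle: 1!×2!×4!/8! = 48/40320
(j±m)!: 1!×2!×0!×5!×0!×6! = 172800
prefactor² = (2J+1)×Δ×N² = 1440
  k=0: +1/(0!×1!×2!×0!×0!×4!) = 1/48
Σ = 1/48  ⇒  CG² = 1440×1/48² = 5/8
CG = +√(5/8) = +0.790569

+√(5/8) ≈ +0.790569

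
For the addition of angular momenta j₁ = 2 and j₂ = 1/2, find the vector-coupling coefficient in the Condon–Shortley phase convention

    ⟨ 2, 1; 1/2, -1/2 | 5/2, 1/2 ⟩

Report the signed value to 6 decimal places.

triangle: 0!×4!×1!/6! = 24/720
(j±m)!: 3!×1!×0!×1!×3!×2! = 72
prefactor² = (2J+1)×Δ×N² = 72/5
  k=0: +1/(0!×0!×1!×0!×3!×1!) = 1/6
Σ = 1/6  ⇒  CG² = 72/5×1/6² = 2/5
CG = +√(2/5) = +0.632456

+√(2/5) ≈ +0.632456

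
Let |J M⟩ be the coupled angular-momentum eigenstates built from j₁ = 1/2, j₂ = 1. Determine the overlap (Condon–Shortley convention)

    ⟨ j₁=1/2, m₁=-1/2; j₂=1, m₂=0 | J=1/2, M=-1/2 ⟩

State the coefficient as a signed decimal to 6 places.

-0.577350  (= −√(1/3))

j₁+j₂−J=1  J+j₁−j₂=0  J−j₁+j₂=1  j₁+j₂+J+1=3
(j₁±m₁, j₂±m₂, J±M) = (0,1,1,1,0,1)
P² = 1/3
sum k=1..1:
  [1] −1/1 = -1
S = -1
C² = P²·S² = 1/3 ; C = -0.577350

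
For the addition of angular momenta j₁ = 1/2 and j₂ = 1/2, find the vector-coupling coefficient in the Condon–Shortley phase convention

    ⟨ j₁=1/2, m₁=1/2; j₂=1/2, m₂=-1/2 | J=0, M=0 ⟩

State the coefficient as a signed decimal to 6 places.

+0.707107  (= +√(1/2))

triangle: 1!·0!·0!/2! = 1/2
(j±m)!: 1!·0!·0!·1!·0!·0! = 1
prefactor² = (2J+1)·Δ·N² = 1/2
  k=0: +1/(0!·1!·0!·0!·0!·0!) = 1
Σ = 1  ⇒  CG² = 1/2·1² = 1/2
CG = +√(1/2) = +0.707107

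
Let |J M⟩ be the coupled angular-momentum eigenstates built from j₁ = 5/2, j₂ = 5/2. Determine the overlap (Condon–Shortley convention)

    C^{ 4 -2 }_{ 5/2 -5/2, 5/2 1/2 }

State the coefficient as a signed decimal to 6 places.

-0.566947  (= −√(9/28))

j₁+j₂−J=1  J+j₁−j₂=4  J−j₁+j₂=4  j₁+j₂+J+1=10
(j₁±m₁, j₂±m₂, J±M) = (0,5,3,2,2,6)
P² = 20736/7
sum k=1..1:
  [1] −1/96 = -1/96
S = -1/96
C² = P²·S² = 9/28 ; C = -0.566947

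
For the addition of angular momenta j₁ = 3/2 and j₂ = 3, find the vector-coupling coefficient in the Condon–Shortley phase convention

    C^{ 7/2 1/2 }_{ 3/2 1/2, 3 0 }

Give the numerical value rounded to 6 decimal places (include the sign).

j₁+j₂−J=1  J+j₁−j₂=2  J−j₁+j₂=5  j₁+j₂+J+1=9
(j₁±m₁, j₂±m₂, J±M) = (2,1,3,3,4,3)
P² = 384/7
sum k=0..1:
  [0] +1/12 = 1/12
  [1] −1/24 = -1/24
S = 1/24
C² = P²·S² = 2/21 ; C = +0.308607

+√(2/21) = +0.308607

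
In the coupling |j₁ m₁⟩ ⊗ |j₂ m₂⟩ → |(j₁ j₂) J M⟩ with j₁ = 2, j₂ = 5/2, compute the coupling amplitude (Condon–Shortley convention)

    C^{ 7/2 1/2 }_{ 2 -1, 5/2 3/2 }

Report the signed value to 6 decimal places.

j₁+j₂−J=1  J+j₁−j₂=3  J−j₁+j₂=4  j₁+j₂+J+1=9
(j₁±m₁, j₂±m₂, J±M) = (1,3,4,1,4,3)
P² = 2304/35
sum k=0..1:
  [0] +1/144 = 1/144
  [1] −1/12 = -1/12
S = -11/144
C² = P²·S² = 121/315 ; C = -0.619780

−√(121/315) ≈ -0.619780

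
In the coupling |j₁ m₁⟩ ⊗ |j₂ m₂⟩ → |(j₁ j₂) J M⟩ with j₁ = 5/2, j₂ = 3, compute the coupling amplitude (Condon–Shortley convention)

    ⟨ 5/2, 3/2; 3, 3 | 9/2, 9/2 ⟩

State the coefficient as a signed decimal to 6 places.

√[10·1!4!5!/11! · 4!1!6!0!9!0!] = √(49766400/11)
  +(−1)^1/∏(1,0,0,5,4,0)! = -1/2880  (running -1/2880)
⟨..|..⟩ = √(49766400/11)·(-1/2880) = -0.738549

-0.738549  (= −√(6/11))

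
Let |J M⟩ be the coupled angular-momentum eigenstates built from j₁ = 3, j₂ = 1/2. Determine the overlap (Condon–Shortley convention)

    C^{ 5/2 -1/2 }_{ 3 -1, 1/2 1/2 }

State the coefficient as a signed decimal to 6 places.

j₁+j₂−J=1  J+j₁−j₂=5  J−j₁+j₂=0  j₁+j₂+J+1=7
(j₁±m₁, j₂±m₂, J±M) = (2,4,1,0,2,3)
P² = 576/7
sum k=1..1:
  [1] −1/12 = -1/12
S = -1/12
C² = P²·S² = 4/7 ; C = -0.755929

−√(4/7) = -0.755929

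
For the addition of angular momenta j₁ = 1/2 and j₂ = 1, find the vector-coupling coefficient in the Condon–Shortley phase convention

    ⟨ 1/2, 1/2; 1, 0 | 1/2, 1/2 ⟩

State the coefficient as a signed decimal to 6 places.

√[2·1!0!1!/3! · 1!0!1!1!1!0!] = √(1/3)
  +(−1)^0/∏(0,1,0,1,0,0)! = 1  (running 1)
⟨..|..⟩ = √(1/3)·(1) = +0.577350

+0.577350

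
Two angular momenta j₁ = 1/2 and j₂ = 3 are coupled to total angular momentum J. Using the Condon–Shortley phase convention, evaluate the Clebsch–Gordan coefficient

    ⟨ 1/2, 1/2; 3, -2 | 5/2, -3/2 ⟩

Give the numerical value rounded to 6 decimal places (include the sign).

+0.845154

√[6·1!0!5!/7! · 1!0!1!5!1!4!] = √(2880/7)
  +(−1)^0/∏(0,1,0,1,0,4)! = 1/24  (running 1/24)
⟨..|..⟩ = √(2880/7)·(1/24) = +0.845154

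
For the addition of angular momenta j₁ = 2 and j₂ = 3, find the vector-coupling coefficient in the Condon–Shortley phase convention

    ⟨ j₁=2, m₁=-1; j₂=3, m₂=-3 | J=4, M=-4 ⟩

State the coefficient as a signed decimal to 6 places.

√[9·1!3!5!/10! · 1!3!0!6!0!8!] = √(311040)
  +(−1)^0/∏(0,1,3,0,0,5)! = 1/720  (running 1/720)
⟨..|..⟩ = √(311040)·(1/720) = +0.774597

+√(3/5) = +0.774597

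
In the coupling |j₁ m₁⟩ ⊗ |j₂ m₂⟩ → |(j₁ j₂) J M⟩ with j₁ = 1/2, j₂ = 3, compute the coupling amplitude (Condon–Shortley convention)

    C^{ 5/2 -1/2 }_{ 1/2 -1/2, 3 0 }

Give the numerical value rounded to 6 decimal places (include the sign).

-0.654654

triangle: 1!*0!*5!/7! = 120/5040
(j±m)!: 0!*1!*3!*3!*2!*3! = 432
prefactor² = (2J+1)*Δ*N² = 432/7
  k=1: −1/(1!*0!*0!*2!*0!*3!) = -1/12
Σ = -1/12  ⇒  CG² = 432/7*(-1/12)² = 3/7
CG = −√(3/7) = -0.654654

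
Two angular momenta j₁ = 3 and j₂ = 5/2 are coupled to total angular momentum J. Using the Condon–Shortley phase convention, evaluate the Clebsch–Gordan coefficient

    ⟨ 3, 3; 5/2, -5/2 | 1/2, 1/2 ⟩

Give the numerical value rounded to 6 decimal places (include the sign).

j₁+j₂−J=5  J+j₁−j₂=1  J−j₁+j₂=0  j₁+j₂+J+1=7
(j₁±m₁, j₂±m₂, J±M) = (6,0,0,5,1,0)
P² = 28800/7
sum k=0..0:
  [0] +1/120 = 1/120
S = 1/120
C² = P²·S² = 2/7 ; C = +0.534522

+√(2/7) ≈ +0.534522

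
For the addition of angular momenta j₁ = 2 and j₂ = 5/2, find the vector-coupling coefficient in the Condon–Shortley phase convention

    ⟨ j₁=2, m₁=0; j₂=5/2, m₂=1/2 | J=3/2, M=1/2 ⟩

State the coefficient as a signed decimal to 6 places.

+√(2/35) ≈ +0.239046

√[4·3!1!2!/7! · 2!2!3!2!2!1!] = √(32/35)
  +(−1)^1/∏(1,2,1,2,0,0)! = -1/4  (running -1/4)
  +(−1)^2/∏(2,1,0,1,1,1)! = 1/2  (running 1/4)
⟨..|..⟩ = √(32/35)·(1/4) = +0.239046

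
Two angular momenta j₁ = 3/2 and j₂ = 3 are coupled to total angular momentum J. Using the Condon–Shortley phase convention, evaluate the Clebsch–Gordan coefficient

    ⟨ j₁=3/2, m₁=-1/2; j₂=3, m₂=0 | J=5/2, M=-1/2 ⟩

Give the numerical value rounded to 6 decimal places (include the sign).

−√(6/35) ≈ -0.414039

j₁+j₂−J=2  J+j₁−j₂=1  J−j₁+j₂=4  j₁+j₂+J+1=8
(j₁±m₁, j₂±m₂, J±M) = (1,2,3,3,2,3)
P² = 216/35
sum k=1..2:
  [1] −1/4 = -1/4
  [2] +1/12 = 1/12
S = -1/6
C² = P²·S² = 6/35 ; C = -0.414039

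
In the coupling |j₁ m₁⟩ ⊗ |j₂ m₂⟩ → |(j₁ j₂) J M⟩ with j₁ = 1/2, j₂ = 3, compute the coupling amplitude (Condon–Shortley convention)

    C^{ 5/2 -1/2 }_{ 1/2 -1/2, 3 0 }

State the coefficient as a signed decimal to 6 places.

triangle: 1!*0!*5!/7! = 120/5040
(j±m)!: 0!*1!*3!*3!*2!*3! = 432
prefactor² = (2J+1)*Δ*N² = 432/7
  k=1: −1/(1!*0!*0!*2!*0!*3!) = -1/12
Σ = -1/12  ⇒  CG² = 432/7*(-1/12)² = 3/7
CG = −√(3/7) = -0.654654

−√(3/7) = -0.654654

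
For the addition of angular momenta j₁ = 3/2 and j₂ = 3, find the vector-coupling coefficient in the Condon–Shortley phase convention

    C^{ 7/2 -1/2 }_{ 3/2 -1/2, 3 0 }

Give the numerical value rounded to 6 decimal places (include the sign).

√[8·1!2!5!/9! · 1!2!3!3!3!4!] = √(384/7)
  +(−1)^0/∏(0,1,2,3,0,2)! = 1/24  (running 1/24)
  +(−1)^1/∏(1,0,1,2,1,3)! = -1/12  (running -1/24)
⟨..|..⟩ = √(384/7)·(-1/24) = -0.308607

−√(2/21) ≈ -0.308607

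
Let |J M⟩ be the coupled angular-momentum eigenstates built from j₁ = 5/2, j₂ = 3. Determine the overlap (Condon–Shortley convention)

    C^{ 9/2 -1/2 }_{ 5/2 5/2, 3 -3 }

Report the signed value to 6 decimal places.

triangle: 1!×4!×5!/11! = 2880/39916800
(j±m)!: 5!×0!×0!×6!×4!×5! = 248832000
prefactor² = (2J+1)×Δ×N² = 13824000/77
  k=0: +1/(0!×1!×0!×0!×4!×5!) = 1/2880
Σ = 1/2880  ⇒  CG² = 13824000/77×1/2880² = 5/231
CG = +√(5/231) = +0.147122

+0.147122  (= +√(5/231))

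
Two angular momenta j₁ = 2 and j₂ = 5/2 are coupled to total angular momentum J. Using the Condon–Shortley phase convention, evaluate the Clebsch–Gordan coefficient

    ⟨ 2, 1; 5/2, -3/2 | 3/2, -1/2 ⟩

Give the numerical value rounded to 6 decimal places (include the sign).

triangle: 3!×1!×2!/7! = 12/5040
(j±m)!: 3!×1!×1!×4!×1!×2! = 288
prefactor² = (2J+1)×Δ×N² = 96/35
  k=0: +1/(0!×3!×1!×1!×0!×1!) = 1/6
  k=1: −1/(1!×2!×0!×0!×1!×2!) = -1/4
Σ = -1/12  ⇒  CG² = 96/35×(-1/12)² = 2/105
CG = −√(2/105) = -0.138013

−√(2/105) ≈ -0.138013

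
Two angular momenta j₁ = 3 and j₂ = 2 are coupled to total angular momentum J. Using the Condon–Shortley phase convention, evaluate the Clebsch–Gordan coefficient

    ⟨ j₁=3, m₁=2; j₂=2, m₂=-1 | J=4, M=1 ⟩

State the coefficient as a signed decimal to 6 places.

+√(7/20) ≈ +0.591608

√[9·1!5!3!/10! · 5!1!1!3!5!3!] = √(6480/7)
  +(−1)^0/∏(0,1,1,1,4,2)! = 1/48  (running 1/48)
  +(−1)^1/∏(1,0,0,0,5,3)! = -1/720  (running 7/360)
⟨..|..⟩ = √(6480/7)·(7/360) = +0.591608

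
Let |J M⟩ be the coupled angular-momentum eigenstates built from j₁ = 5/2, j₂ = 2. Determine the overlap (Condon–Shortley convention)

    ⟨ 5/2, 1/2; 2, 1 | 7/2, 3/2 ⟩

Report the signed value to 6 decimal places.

−√(2/21) ≈ -0.308607

j₁+j₂−J=1  J+j₁−j₂=4  J−j₁+j₂=3  j₁+j₂+J+1=9
(j₁±m₁, j₂±m₂, J±M) = (3,2,3,1,5,2)
P² = 384/7
sum k=0..1:
  [0] +1/24 = 1/24
  [1] −1/12 = -1/12
S = -1/24
C² = P²·S² = 2/21 ; C = -0.308607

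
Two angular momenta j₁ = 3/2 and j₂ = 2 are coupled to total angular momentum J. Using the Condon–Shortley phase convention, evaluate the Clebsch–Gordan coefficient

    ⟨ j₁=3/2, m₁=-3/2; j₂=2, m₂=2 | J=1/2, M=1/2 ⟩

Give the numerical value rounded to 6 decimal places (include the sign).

√[2·3!0!1!/5! · 0!3!4!0!1!0!] = √(72/5)
  +(−1)^3/∏(3,0,0,1,0,0)! = -1/6  (running -1/6)
⟨..|..⟩ = √(72/5)·(-1/6) = -0.632456

-0.632456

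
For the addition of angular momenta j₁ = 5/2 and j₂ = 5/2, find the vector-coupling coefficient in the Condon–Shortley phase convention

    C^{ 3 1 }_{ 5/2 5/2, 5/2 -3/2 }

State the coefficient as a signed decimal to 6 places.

√[7·2!3!3!/9! · 5!0!1!4!4!2!] = √(192)
  +(−1)^0/∏(0,2,0,1,3,2)! = 1/24  (running 1/24)
⟨..|..⟩ = √(192)·(1/24) = +0.577350

+0.577350  (= +√(1/3))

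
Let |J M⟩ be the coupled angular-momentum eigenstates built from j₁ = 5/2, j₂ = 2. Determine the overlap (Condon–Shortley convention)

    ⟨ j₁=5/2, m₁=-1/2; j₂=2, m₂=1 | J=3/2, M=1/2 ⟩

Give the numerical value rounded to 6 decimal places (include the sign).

+0.487950

j₁+j₂−J=3  J+j₁−j₂=2  J−j₁+j₂=1  j₁+j₂+J+1=7
(j₁±m₁, j₂±m₂, J±M) = (2,3,3,1,2,1)
P² = 48/35
sum k=2..3:
  [2] +1/2 = 1/2
  [3] −1/12 = -1/12
S = 5/12
C² = P²·S² = 5/21 ; C = +0.487950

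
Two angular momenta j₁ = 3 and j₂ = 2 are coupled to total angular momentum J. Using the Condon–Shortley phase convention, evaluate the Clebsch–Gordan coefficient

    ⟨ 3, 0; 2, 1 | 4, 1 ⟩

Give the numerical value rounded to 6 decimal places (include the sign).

j₁+j₂−J=1  J+j₁−j₂=5  J−j₁+j₂=3  j₁+j₂+J+1=10
(j₁±m₁, j₂±m₂, J±M) = (3,3,3,1,5,3)
P² = 1944/7
sum k=0..1:
  [0] +1/72 = 1/72
  [1] −1/24 = -1/24
S = -1/36
C² = P²·S² = 3/14 ; C = -0.462910

-0.462910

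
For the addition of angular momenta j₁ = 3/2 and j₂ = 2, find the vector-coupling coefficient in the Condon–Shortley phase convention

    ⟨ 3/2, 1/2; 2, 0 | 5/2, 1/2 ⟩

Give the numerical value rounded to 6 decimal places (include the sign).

+0.292770  (= +√(3/35))

√[6·1!2!3!/7! · 2!1!2!2!3!2!] = √(48/35)
  +(−1)^0/∏(0,1,1,2,1,1)! = 1/2  (running 1/2)
  +(−1)^1/∏(1,0,0,1,2,2)! = -1/4  (running 1/4)
⟨..|..⟩ = √(48/35)·(1/4) = +0.292770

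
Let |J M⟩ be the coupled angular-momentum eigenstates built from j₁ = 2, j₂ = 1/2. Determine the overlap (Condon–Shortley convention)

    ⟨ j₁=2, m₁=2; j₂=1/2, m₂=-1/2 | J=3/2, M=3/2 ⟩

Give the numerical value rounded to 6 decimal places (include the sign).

√[4·1!3!0!/5! · 4!0!0!1!3!0!] = √(144/5)
  +(−1)^0/∏(0,1,0,0,3,0)! = 1/6  (running 1/6)
⟨..|..⟩ = √(144/5)·(1/6) = +0.894427

+0.894427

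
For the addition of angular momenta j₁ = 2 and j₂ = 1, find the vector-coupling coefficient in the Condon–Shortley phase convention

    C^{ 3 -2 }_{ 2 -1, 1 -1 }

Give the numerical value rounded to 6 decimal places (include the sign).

triangle: 0!*4!*2!/7! = 48/5040
(j±m)!: 1!*3!*0!*2!*1!*5! = 1440
prefactor² = (2J+1)*Δ*N² = 96
  k=0: +1/(0!*0!*3!*0!*1!*2!) = 1/12
Σ = 1/12  ⇒  CG² = 96*1/12² = 2/3
CG = +√(2/3) = +0.816497

+√(2/3) = +0.816497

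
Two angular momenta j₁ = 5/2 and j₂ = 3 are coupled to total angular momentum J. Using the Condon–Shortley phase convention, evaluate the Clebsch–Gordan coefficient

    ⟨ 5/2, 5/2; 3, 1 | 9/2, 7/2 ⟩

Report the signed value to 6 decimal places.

triangle: 1!·4!·5!/11! = 2880/39916800
(j±m)!: 5!·0!·4!·2!·8!·1! = 232243200
prefactor² = (2J+1)·Δ·N² = 1843200/11
  k=0: +1/(0!·1!·0!·4!·4!·1!) = 1/576
Σ = 1/576  ⇒  CG² = 1843200/11·1/576² = 50/99
CG = +√(50/99) = +0.710669

+0.710669  (= +√(50/99))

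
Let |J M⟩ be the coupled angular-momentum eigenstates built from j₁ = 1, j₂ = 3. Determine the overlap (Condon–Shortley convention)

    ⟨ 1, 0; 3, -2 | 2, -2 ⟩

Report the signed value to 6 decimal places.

-0.487950  (= −√(5/21))

j₁+j₂−J=2  J+j₁−j₂=0  J−j₁+j₂=4  j₁+j₂+J+1=7
(j₁±m₁, j₂±m₂, J±M) = (1,1,1,5,0,4)
P² = 960/7
sum k=1..1:
  [1] −1/24 = -1/24
S = -1/24
C² = P²·S² = 5/21 ; C = -0.487950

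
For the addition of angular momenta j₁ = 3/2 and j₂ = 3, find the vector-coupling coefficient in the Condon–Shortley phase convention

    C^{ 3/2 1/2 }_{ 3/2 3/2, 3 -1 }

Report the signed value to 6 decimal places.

+√(4/35) ≈ +0.338062

triangle: 3!·0!·3!/7! = 36/5040
(j±m)!: 3!·0!·2!·4!·2!·1! = 576
prefactor² = (2J+1)·Δ·N² = 576/35
  k=0: +1/(0!·3!·0!·2!·0!·1!) = 1/12
Σ = 1/12  ⇒  CG² = 576/35·1/12² = 4/35
CG = +√(4/35) = +0.338062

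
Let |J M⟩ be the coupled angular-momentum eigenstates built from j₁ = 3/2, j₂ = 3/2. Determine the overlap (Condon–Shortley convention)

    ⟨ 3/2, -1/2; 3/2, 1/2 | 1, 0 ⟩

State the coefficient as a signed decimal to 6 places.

j₁+j₂−J=2  J+j₁−j₂=1  J−j₁+j₂=1  j₁+j₂+J+1=5
(j₁±m₁, j₂±m₂, J±M) = (1,2,2,1,1,1)
P² = 1/5
sum k=1..2:
  [1] −1/1 = -1
  [2] +1/2 = 1/2
S = -1/2
C² = P²·S² = 1/20 ; C = -0.223607

-0.223607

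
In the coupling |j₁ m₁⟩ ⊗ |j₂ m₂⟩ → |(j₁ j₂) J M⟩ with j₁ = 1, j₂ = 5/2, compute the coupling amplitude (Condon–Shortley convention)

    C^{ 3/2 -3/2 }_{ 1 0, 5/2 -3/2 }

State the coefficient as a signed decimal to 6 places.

j₁+j₂−J=2  J+j₁−j₂=0  J−j₁+j₂=3  j₁+j₂+J+1=6
(j₁±m₁, j₂±m₂, J±M) = (1,1,1,4,0,3)
P² = 48/5
sum k=1..1:
  [1] −1/6 = -1/6
S = -1/6
C² = P²·S² = 4/15 ; C = -0.516398

−√(4/15) = -0.516398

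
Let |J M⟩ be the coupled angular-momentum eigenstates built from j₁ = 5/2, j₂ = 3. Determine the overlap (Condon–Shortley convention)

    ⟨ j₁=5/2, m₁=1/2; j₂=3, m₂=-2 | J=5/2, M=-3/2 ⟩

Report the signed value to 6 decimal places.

j₁+j₂−J=3  J+j₁−j₂=2  J−j₁+j₂=3  j₁+j₂+J+1=9
(j₁±m₁, j₂±m₂, J±M) = (3,2,1,5,1,4)
P² = 288/7
sum k=0..1:
  [0] +1/24 = 1/24
  [1] −1/12 = -1/12
S = -1/24
C² = P²·S² = 1/14 ; C = -0.267261

-0.267261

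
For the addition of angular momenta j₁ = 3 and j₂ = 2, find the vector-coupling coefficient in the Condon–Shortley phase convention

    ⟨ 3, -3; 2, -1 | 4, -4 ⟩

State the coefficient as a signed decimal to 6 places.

j₁+j₂−J=1  J+j₁−j₂=5  J−j₁+j₂=3  j₁+j₂+J+1=10
(j₁±m₁, j₂±m₂, J±M) = (0,6,1,3,0,8)
P² = 311040
sum k=1..1:
  [1] −1/720 = -1/720
S = -1/720
C² = P²·S² = 3/5 ; C = -0.774597

-0.774597  (= −√(3/5))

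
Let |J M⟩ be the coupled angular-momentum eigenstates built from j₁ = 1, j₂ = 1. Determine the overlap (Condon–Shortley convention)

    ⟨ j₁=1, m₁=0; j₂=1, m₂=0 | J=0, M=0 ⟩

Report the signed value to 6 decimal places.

-0.577350

√[1·2!0!0!/3! · 1!1!1!1!0!0!] = √(1/3)
  +(−1)^1/∏(1,1,0,0,0,0)! = -1  (running -1)
⟨..|..⟩ = √(1/3)·(-1) = -0.577350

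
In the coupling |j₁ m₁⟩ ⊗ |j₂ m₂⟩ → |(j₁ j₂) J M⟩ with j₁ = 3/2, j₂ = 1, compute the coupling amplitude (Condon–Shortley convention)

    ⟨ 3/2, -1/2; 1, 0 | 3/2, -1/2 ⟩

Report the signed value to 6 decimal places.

-0.258199

triangle: 1!*2!*1!/5! = 2/120
(j±m)!: 1!*2!*1!*1!*1!*2! = 4
prefactor² = (2J+1)*Δ*N² = 4/15
  k=0: +1/(0!*1!*2!*1!*0!*0!) = 1/2
  k=1: −1/(1!*0!*1!*0!*1!*1!) = -1
Σ = -1/2  ⇒  CG² = 4/15*(-1/2)² = 1/15
CG = −√(1/15) = -0.258199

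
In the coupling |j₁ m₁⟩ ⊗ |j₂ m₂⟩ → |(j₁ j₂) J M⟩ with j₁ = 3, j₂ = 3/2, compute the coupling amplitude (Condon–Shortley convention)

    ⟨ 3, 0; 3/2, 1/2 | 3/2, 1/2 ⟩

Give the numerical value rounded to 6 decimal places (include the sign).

+0.507093  (= +√(9/35))

√[4·3!3!0!/7! · 3!3!2!1!2!1!] = √(144/35)
  +(−1)^2/∏(2,1,1,0,2,0)! = 1/4  (running 1/4)
⟨..|..⟩ = √(144/35)·(1/4) = +0.507093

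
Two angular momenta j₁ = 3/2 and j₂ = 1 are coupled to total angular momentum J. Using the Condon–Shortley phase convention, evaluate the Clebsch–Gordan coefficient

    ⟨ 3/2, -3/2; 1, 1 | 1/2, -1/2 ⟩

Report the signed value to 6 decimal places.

j₁+j₂−J=2  J+j₁−j₂=1  J−j₁+j₂=0  j₁+j₂+J+1=4
(j₁±m₁, j₂±m₂, J±M) = (0,3,2,0,0,1)
P² = 2
sum k=2..2:
  [2] +1/2 = 1/2
S = 1/2
C² = P²·S² = 1/2 ; C = +0.707107

+0.707107  (= +√(1/2))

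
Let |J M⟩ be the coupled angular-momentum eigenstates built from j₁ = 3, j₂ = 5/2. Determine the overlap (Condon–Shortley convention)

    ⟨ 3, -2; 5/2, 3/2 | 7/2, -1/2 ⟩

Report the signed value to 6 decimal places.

+√(20/63) ≈ +0.563436

√[8·2!4!3!/10! · 1!5!4!1!3!4!] = √(9216/35)
  +(−1)^1/∏(1,1,4,3,0,0)! = -1/144  (running -1/144)
  +(−1)^2/∏(2,0,3,2,1,1)! = 1/24  (running 5/144)
⟨..|..⟩ = √(9216/35)·(5/144) = +0.563436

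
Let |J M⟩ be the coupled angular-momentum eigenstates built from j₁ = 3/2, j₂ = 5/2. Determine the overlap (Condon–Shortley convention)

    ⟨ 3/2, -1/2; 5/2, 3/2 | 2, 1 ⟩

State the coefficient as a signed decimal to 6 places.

j₁+j₂−J=2  J+j₁−j₂=1  J−j₁+j₂=3  j₁+j₂+J+1=7
(j₁±m₁, j₂±m₂, J±M) = (1,2,4,1,3,1)
P² = 24/7
sum k=1..2:
  [1] −1/6 = -1/6
  [2] +1/4 = 1/4
S = 1/12
C² = P²·S² = 1/42 ; C = +0.154303

+0.154303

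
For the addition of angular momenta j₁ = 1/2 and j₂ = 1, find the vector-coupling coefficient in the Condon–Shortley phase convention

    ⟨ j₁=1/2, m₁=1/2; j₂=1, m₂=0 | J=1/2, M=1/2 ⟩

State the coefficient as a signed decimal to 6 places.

+0.577350  (= +√(1/3))

√[2·1!0!1!/3! · 1!0!1!1!1!0!] = √(1/3)
  +(−1)^0/∏(0,1,0,1,0,0)! = 1  (running 1)
⟨..|..⟩ = √(1/3)·(1) = +0.577350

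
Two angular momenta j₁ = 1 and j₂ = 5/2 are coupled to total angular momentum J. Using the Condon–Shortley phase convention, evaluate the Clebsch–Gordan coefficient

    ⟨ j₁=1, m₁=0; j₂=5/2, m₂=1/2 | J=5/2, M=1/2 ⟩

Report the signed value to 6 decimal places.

−√(1/35) = -0.169031

j₁+j₂−J=1  J+j₁−j₂=1  J−j₁+j₂=4  j₁+j₂+J+1=7
(j₁±m₁, j₂±m₂, J±M) = (1,1,3,2,3,2)
P² = 144/35
sum k=0..1:
  [0] +1/6 = 1/6
  [1] −1/4 = -1/4
S = -1/12
C² = P²·S² = 1/35 ; C = -0.169031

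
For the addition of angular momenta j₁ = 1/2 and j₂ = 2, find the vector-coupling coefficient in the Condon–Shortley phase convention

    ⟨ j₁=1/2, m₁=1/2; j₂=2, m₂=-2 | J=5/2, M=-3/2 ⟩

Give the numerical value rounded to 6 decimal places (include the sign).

+√(1/5) ≈ +0.447214

√[6·0!1!4!/6! · 1!0!0!4!1!4!] = √(576/5)
  +(−1)^0/∏(0,0,0,0,1,4)! = 1/24  (running 1/24)
⟨..|..⟩ = √(576/5)·(1/24) = +0.447214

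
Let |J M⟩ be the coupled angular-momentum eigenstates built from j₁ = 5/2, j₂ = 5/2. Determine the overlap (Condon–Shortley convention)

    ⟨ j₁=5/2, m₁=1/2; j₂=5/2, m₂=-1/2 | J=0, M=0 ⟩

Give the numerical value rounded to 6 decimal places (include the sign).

+√(1/6) = +0.408248

j₁+j₂−J=5  J+j₁−j₂=0  J−j₁+j₂=0  j₁+j₂+J+1=6
(j₁±m₁, j₂±m₂, J±M) = (3,2,2,3,0,0)
P² = 24
sum k=2..2:
  [2] +1/12 = 1/12
S = 1/12
C² = P²·S² = 1/6 ; C = +0.408248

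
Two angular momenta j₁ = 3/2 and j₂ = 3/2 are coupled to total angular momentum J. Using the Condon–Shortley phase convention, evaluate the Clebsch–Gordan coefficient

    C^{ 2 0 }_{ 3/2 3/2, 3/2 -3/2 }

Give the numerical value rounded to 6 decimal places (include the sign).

+√(1/4) = +0.500000

triangle: 1!·2!·2!/6! = 4/720
(j±m)!: 3!·0!·0!·3!·2!·2! = 144
prefactor² = (2J+1)·Δ·N² = 4
  k=0: +1/(0!·1!·0!·0!·2!·2!) = 1/4
Σ = 1/4  ⇒  CG² = 4·1/4² = 1/4
CG = +√(1/4) = +0.500000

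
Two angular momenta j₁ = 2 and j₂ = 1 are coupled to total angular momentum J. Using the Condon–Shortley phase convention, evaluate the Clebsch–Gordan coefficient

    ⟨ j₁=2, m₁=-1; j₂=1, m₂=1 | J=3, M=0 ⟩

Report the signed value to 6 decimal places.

+√(1/5) = +0.447214

√[7·0!4!2!/7! · 1!3!2!0!3!3!] = √(144/5)
  +(−1)^0/∏(0,0,3,2,1,0)! = 1/12  (running 1/12)
⟨..|..⟩ = √(144/5)·(1/12) = +0.447214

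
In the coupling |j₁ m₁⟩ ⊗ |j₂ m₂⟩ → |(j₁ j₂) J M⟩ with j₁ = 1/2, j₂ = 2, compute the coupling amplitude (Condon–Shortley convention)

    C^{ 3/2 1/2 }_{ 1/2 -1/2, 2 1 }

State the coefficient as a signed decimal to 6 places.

-0.774597  (= −√(3/5))

√[4·1!0!3!/5! · 0!1!3!1!2!1!] = √(12/5)
  +(−1)^1/∏(1,0,0,2,0,1)! = -1/2  (running -1/2)
⟨..|..⟩ = √(12/5)·(-1/2) = -0.774597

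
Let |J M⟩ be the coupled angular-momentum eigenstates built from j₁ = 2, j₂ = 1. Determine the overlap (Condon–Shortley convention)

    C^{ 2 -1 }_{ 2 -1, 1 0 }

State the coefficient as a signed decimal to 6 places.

−√(1/6) ≈ -0.408248

j₁+j₂−J=1  J+j₁−j₂=3  J−j₁+j₂=1  j₁+j₂+J+1=6
(j₁±m₁, j₂±m₂, J±M) = (1,3,1,1,1,3)
P² = 3/2
sum k=0..1:
  [0] +1/6 = 1/6
  [1] −1/2 = -1/2
S = -1/3
C² = P²·S² = 1/6 ; C = -0.408248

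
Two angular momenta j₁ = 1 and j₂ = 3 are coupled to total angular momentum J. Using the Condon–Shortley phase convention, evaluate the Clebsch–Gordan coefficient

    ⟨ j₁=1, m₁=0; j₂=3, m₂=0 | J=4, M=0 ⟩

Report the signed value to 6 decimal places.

j₁+j₂−J=0  J+j₁−j₂=2  J−j₁+j₂=6  j₁+j₂+J+1=9
(j₁±m₁, j₂±m₂, J±M) = (1,1,3,3,4,4)
P² = 5184/7
sum k=0..0:
  [0] +1/36 = 1/36
S = 1/36
C² = P²·S² = 4/7 ; C = +0.755929

+√(4/7) ≈ +0.755929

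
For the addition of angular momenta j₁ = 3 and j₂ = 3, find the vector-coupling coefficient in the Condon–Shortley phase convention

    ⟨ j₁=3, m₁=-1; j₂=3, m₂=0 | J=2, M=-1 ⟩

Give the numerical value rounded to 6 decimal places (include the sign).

+0.154303

j₁+j₂−J=4  J+j₁−j₂=2  J−j₁+j₂=2  j₁+j₂+J+1=9
(j₁±m₁, j₂±m₂, J±M) = (2,4,3,3,1,3)
P² = 96/7
sum k=2..3:
  [2] +1/8 = 1/8
  [3] −1/12 = -1/12
S = 1/24
C² = P²·S² = 1/42 ; C = +0.154303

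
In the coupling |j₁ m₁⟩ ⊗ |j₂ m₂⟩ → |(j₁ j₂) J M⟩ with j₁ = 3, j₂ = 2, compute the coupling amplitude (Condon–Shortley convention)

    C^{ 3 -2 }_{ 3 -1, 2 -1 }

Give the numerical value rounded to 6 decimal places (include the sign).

-0.500000

triangle: 2!×4!×2!/9! = 96/362880
(j±m)!: 2!×4!×1!×3!×1!×5! = 34560
prefactor² = (2J+1)×Δ×N² = 64
  k=0: +1/(0!×2!×4!×1!×0!×1!) = 1/48
  k=1: −1/(1!×1!×3!×0!×1!×2!) = -1/12
Σ = -1/16  ⇒  CG² = 64×(-1/16)² = 1/4
CG = −√(1/4) = -0.500000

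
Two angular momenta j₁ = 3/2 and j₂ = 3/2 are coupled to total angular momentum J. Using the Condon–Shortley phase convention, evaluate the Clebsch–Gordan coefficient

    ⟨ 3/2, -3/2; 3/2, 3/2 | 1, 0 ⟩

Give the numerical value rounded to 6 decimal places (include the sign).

+√(9/20) ≈ +0.670820

triangle: 2!×1!×1!/5! = 2/120
(j±m)!: 0!×3!×3!×0!×1!×1! = 36
prefactor² = (2J+1)×Δ×N² = 9/5
  k=2: +1/(2!×0!×1!×1!×0!×0!) = 1/2
Σ = 1/2  ⇒  CG² = 9/5×1/2² = 9/20
CG = +√(9/20) = +0.670820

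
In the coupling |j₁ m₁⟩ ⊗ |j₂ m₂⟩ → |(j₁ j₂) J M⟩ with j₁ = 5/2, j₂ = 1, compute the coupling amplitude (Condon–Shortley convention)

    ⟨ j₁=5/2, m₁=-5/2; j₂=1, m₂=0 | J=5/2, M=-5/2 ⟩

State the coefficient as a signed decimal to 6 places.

√[6·1!4!1!/7! · 0!5!1!1!0!5!] = √(2880/7)
  +(−1)^1/∏(1,0,4,0,0,1)! = -1/24  (running -1/24)
⟨..|..⟩ = √(2880/7)·(-1/24) = -0.845154

-0.845154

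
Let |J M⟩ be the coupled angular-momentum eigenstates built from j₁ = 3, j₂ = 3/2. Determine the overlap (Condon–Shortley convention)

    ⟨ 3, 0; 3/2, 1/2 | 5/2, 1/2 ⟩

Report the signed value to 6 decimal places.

j₁+j₂−J=2  J+j₁−j₂=4  J−j₁+j₂=1  j₁+j₂+J+1=8
(j₁±m₁, j₂±m₂, J±M) = (3,3,2,1,3,2)
P² = 216/35
sum k=1..2:
  [1] −1/4 = -1/4
  [2] +1/12 = 1/12
S = -1/6
C² = P²·S² = 6/35 ; C = -0.414039

−√(6/35) ≈ -0.414039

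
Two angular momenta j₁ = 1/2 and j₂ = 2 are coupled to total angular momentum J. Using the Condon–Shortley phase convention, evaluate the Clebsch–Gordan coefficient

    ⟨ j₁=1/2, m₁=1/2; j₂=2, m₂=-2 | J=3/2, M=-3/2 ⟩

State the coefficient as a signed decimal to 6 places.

+0.894427

√[4·1!0!3!/5! · 1!0!0!4!0!3!] = √(144/5)
  +(−1)^0/∏(0,1,0,0,0,3)! = 1/6  (running 1/6)
⟨..|..⟩ = √(144/5)·(1/6) = +0.894427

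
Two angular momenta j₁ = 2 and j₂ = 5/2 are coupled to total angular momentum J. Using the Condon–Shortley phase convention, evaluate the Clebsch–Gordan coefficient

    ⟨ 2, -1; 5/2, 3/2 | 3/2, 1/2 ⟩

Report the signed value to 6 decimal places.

triangle: 3!*1!*2!/7! = 12/5040
(j±m)!: 1!*3!*4!*1!*2!*1! = 288
prefactor² = (2J+1)*Δ*N² = 96/35
  k=2: +1/(2!*1!*1!*2!*0!*0!) = 1/4
  k=3: −1/(3!*0!*0!*1!*1!*1!) = -1/6
Σ = 1/12  ⇒  CG² = 96/35*1/12² = 2/105
CG = +√(2/105) = +0.138013

+0.138013  (= +√(2/105))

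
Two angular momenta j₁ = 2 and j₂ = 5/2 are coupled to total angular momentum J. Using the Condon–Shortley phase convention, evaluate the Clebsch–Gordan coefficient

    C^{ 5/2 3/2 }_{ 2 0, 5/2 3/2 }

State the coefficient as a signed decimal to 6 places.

triangle: 2!×2!×3!/8! = 24/40320
(j±m)!: 2!×2!×4!×1!×4!×1! = 2304
prefactor² = (2J+1)×Δ×N² = 288/35
  k=1: −1/(1!×1!×1!×3!×1!×0!) = -1/6
  k=2: +1/(2!×0!×0!×2!×2!×1!) = 1/8
Σ = -1/24  ⇒  CG² = 288/35×(-1/24)² = 1/70
CG = −√(1/70) = -0.119523

-0.119523  (= −√(1/70))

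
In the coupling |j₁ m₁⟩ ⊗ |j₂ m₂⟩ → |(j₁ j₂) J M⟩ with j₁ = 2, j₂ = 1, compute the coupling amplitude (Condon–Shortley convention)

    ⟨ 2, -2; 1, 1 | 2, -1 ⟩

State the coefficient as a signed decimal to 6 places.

-0.577350

j₁+j₂−J=1  J+j₁−j₂=3  J−j₁+j₂=1  j₁+j₂+J+1=6
(j₁±m₁, j₂±m₂, J±M) = (0,4,2,0,1,3)
P² = 12
sum k=1..1:
  [1] −1/6 = -1/6
S = -1/6
C² = P²·S² = 1/3 ; C = -0.577350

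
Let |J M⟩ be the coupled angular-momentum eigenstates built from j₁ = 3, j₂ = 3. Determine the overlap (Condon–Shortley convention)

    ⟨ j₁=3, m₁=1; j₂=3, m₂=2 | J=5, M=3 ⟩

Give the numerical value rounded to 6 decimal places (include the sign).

−√(1/6) = -0.408248

j₁+j₂−J=1  J+j₁−j₂=5  J−j₁+j₂=5  j₁+j₂+J+1=12
(j₁±m₁, j₂±m₂, J±M) = (4,2,5,1,8,2)
P² = 153600
sum k=0..1:
  [0] +1/1440 = 1/1440
  [1] −1/576 = -1/576
S = -1/960
C² = P²·S² = 1/6 ; C = -0.408248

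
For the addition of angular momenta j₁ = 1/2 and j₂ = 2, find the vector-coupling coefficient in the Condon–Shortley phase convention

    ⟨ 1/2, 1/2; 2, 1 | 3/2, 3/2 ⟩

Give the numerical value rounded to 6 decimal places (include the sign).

+0.447214

j₁+j₂−J=1  J+j₁−j₂=0  J−j₁+j₂=3  j₁+j₂+J+1=5
(j₁±m₁, j₂±m₂, J±M) = (1,0,3,1,3,0)
P² = 36/5
sum k=0..0:
  [0] +1/6 = 1/6
S = 1/6
C² = P²·S² = 1/5 ; C = +0.447214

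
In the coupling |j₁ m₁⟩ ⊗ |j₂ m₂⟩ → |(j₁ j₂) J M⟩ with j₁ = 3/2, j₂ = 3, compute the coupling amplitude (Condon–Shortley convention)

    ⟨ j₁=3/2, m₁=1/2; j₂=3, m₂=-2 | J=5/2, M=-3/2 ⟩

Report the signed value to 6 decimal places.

+√(1/14) = +0.267261

triangle: 2!*1!*4!/8! = 48/40320
(j±m)!: 2!*1!*1!*5!*1!*4! = 5760
prefactor² = (2J+1)*Δ*N² = 288/7
  k=0: +1/(0!*2!*1!*1!*0!*3!) = 1/12
  k=1: −1/(1!*1!*0!*0!*1!*4!) = -1/24
Σ = 1/24  ⇒  CG² = 288/7*1/24² = 1/14
CG = +√(1/14) = +0.267261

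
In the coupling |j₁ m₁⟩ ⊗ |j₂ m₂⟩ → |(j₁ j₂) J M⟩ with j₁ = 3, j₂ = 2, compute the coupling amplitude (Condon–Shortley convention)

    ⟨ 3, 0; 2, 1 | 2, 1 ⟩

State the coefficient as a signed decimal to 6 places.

triangle: 3!×3!×1!/8! = 36/40320
(j±m)!: 3!×3!×3!×1!×3!×1! = 1296
prefactor² = (2J+1)×Δ×N² = 81/14
  k=2: +1/(2!×1!×1!×1!×2!×0!) = 1/4
  k=3: −1/(3!×0!×0!×0!×3!×1!) = -1/36
Σ = 2/9  ⇒  CG² = 81/14×2/9² = 2/7
CG = +√(2/7) = +0.534522

+0.534522  (= +√(2/7))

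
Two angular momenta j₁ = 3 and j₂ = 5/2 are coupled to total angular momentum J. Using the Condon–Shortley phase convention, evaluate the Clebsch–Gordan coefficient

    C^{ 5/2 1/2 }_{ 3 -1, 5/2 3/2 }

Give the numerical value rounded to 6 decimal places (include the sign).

√[6·3!3!2!/9! · 2!4!4!1!3!2!] = √(576/35)
  +(−1)^2/∏(2,1,2,2,1,0)! = 1/8  (running 1/8)
  +(−1)^3/∏(3,0,1,1,2,1)! = -1/12  (running 1/24)
⟨..|..⟩ = √(576/35)·(1/24) = +0.169031

+√(1/35) = +0.169031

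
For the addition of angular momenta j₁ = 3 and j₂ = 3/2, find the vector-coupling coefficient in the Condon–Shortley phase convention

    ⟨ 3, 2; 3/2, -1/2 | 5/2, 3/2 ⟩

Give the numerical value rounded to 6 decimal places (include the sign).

√[6·2!4!1!/8! · 5!1!1!2!4!1!] = √(288/7)
  +(−1)^0/∏(0,2,1,1,3,0)! = 1/12  (running 1/12)
  +(−1)^1/∏(1,1,0,0,4,1)! = -1/24  (running 1/24)
⟨..|..⟩ = √(288/7)·(1/24) = +0.267261

+0.267261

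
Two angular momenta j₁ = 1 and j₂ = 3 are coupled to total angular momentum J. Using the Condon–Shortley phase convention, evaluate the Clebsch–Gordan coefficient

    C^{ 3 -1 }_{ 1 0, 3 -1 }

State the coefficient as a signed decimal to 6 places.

+0.288675  (= +√(1/12))

j₁+j₂−J=1  J+j₁−j₂=1  J−j₁+j₂=5  j₁+j₂+J+1=8
(j₁±m₁, j₂±m₂, J±M) = (1,1,2,4,2,4)
P² = 48
sum k=0..1:
  [0] +1/12 = 1/12
  [1] −1/24 = -1/24
S = 1/24
C² = P²·S² = 1/12 ; C = +0.288675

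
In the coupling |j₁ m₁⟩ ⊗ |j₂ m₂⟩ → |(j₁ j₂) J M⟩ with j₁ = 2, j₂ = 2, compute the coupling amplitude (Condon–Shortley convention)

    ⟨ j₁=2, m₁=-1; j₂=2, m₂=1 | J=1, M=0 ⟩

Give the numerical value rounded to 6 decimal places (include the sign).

√[3·3!1!1!/6! · 1!3!3!1!1!1!] = √(9/10)
  +(−1)^2/∏(2,1,1,1,0,0)! = 1/2  (running 1/2)
  +(−1)^3/∏(3,0,0,0,1,1)! = -1/6  (running 1/3)
⟨..|..⟩ = √(9/10)·(1/3) = +0.316228

+0.316228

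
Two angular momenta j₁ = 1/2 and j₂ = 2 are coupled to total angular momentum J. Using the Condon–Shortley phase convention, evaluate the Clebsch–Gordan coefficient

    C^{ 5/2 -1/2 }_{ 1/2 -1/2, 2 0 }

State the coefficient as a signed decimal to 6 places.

+0.774597  (= +√(3/5))

j₁+j₂−J=0  J+j₁−j₂=1  J−j₁+j₂=4  j₁+j₂+J+1=6
(j₁±m₁, j₂±m₂, J±M) = (0,1,2,2,2,3)
P² = 48/5
sum k=0..0:
  [0] +1/4 = 1/4
S = 1/4
C² = P²·S² = 3/5 ; C = +0.774597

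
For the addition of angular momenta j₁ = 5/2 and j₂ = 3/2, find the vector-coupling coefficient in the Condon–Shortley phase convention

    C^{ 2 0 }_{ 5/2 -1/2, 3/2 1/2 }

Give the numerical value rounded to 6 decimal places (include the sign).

√[5·2!3!1!/7! · 2!3!2!1!2!2!] = √(8/7)
  +(−1)^1/∏(1,1,2,1,1,0)! = -1/2  (running -1/2)
  +(−1)^2/∏(2,0,1,0,2,1)! = 1/4  (running -1/4)
⟨..|..⟩ = √(8/7)·(-1/4) = -0.267261

-0.267261  (= −√(1/14))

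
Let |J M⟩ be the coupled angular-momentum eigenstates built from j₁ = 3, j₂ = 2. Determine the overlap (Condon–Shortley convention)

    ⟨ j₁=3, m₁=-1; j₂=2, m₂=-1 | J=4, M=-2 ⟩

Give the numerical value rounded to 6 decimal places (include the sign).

+√(1/28) = +0.188982

√[9·1!5!3!/10! · 2!4!1!3!2!6!] = √(5184/7)
  +(−1)^0/∏(0,1,4,1,1,2)! = 1/48  (running 1/48)
  +(−1)^1/∏(1,0,3,0,2,3)! = -1/72  (running 1/144)
⟨..|..⟩ = √(5184/7)·(1/144) = +0.188982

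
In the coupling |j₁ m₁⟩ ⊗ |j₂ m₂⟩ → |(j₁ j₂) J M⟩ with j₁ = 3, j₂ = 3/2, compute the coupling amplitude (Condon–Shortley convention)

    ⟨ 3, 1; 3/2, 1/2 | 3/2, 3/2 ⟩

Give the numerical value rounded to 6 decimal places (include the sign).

triangle: 3!·3!·0!/7! = 36/5040
(j±m)!: 4!·2!·2!·1!·3!·0! = 576
prefactor² = (2J+1)·Δ·N² = 576/35
  k=2: +1/(2!·1!·0!·0!·3!·0!) = 1/12
Σ = 1/12  ⇒  CG² = 576/35·1/12² = 4/35
CG = +√(4/35) = +0.338062

+0.338062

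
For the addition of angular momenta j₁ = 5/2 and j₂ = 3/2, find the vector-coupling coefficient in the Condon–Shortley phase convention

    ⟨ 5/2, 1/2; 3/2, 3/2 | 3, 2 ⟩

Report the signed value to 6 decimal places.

j₁+j₂−J=1  J+j₁−j₂=4  J−j₁+j₂=2  j₁+j₂+J+1=8
(j₁±m₁, j₂±m₂, J±M) = (3,2,3,0,5,1)
P² = 72
sum k=1..1:
  [1] −1/12 = -1/12
S = -1/12
C² = P²·S² = 1/2 ; C = -0.707107

-0.707107  (= −√(1/2))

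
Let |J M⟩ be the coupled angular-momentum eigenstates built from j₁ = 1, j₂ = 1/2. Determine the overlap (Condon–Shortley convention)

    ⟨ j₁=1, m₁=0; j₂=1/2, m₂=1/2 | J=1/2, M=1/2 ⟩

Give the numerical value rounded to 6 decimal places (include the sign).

j₁+j₂−J=1  J+j₁−j₂=1  J−j₁+j₂=0  j₁+j₂+J+1=3
(j₁±m₁, j₂±m₂, J±M) = (1,1,1,0,1,0)
P² = 1/3
sum k=1..1:
  [1] −1/1 = -1
S = -1
C² = P²·S² = 1/3 ; C = -0.577350

−√(1/3) = -0.577350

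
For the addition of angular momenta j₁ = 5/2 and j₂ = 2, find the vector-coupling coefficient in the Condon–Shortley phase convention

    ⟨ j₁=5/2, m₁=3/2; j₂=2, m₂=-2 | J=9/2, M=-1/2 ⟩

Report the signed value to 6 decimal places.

+√(5/126) ≈ +0.199205

j₁+j₂−J=0  J+j₁−j₂=5  J−j₁+j₂=4  j₁+j₂+J+1=10
(j₁±m₁, j₂±m₂, J±M) = (4,1,0,4,4,5)
P² = 92160/7
sum k=0..0:
  [0] +1/576 = 1/576
S = 1/576
C² = P²·S² = 5/126 ; C = +0.199205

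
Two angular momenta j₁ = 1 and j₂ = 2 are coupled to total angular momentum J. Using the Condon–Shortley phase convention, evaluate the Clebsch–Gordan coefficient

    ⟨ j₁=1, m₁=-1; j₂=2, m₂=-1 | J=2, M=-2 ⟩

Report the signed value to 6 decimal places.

√[5·1!1!3!/6! · 0!2!1!3!0!4!] = √(12)
  +(−1)^1/∏(1,0,1,0,0,3)! = -1/6  (running -1/6)
⟨..|..⟩ = √(12)·(-1/6) = -0.577350

−√(1/3) ≈ -0.577350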